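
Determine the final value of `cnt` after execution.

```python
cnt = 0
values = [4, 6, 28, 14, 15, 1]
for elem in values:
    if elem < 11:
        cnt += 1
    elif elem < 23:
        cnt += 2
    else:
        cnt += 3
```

Let's trace through this code step by step.

Initialize: cnt = 0
Initialize: values = [4, 6, 28, 14, 15, 1]
Entering loop: for elem in values:

After execution: cnt = 10
10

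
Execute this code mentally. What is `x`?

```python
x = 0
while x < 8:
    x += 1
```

Let's trace through this code step by step.

Initialize: x = 0
Entering loop: while x < 8:

After execution: x = 8
8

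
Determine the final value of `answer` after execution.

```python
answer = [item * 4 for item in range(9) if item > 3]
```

Let's trace through this code step by step.

Initialize: answer = [item * 4 for item in range(9) if item > 3]

After execution: answer = [16, 20, 24, 28, 32]
[16, 20, 24, 28, 32]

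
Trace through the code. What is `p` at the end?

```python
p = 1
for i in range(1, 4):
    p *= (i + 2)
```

Let's trace through this code step by step.

Initialize: p = 1
Entering loop: for i in range(1, 4):

After execution: p = 60
60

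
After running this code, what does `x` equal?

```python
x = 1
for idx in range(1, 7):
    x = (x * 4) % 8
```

Let's trace through this code step by step.

Initialize: x = 1
Entering loop: for idx in range(1, 7):

After execution: x = 0
0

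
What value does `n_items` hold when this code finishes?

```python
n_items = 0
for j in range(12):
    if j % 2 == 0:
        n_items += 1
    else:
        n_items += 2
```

Let's trace through this code step by step.

Initialize: n_items = 0
Entering loop: for j in range(12):

After execution: n_items = 18
18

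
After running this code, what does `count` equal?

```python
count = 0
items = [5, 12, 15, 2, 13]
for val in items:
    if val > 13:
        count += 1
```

Let's trace through this code step by step.

Initialize: count = 0
Initialize: items = [5, 12, 15, 2, 13]
Entering loop: for val in items:

After execution: count = 1
1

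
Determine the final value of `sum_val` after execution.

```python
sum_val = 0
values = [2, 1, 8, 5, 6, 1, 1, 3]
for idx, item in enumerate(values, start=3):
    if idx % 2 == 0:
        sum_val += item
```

Let's trace through this code step by step.

Initialize: sum_val = 0
Initialize: values = [2, 1, 8, 5, 6, 1, 1, 3]
Entering loop: for idx, item in enumerate(values, start=3):

After execution: sum_val = 10
10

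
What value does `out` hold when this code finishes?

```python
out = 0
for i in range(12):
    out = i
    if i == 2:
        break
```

Let's trace through this code step by step.

Initialize: out = 0
Entering loop: for i in range(12):

After execution: out = 2
2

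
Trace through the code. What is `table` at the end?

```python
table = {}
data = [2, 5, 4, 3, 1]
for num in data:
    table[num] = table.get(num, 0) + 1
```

Let's trace through this code step by step.

Initialize: table = {}
Initialize: data = [2, 5, 4, 3, 1]
Entering loop: for num in data:

After execution: table = {2: 1, 5: 1, 4: 1, 3: 1, 1: 1}
{2: 1, 5: 1, 4: 1, 3: 1, 1: 1}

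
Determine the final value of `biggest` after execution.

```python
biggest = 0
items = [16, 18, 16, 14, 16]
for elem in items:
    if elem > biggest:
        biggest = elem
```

Let's trace through this code step by step.

Initialize: biggest = 0
Initialize: items = [16, 18, 16, 14, 16]
Entering loop: for elem in items:

After execution: biggest = 18
18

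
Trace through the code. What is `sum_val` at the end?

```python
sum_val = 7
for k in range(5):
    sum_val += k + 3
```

Let's trace through this code step by step.

Initialize: sum_val = 7
Entering loop: for k in range(5):

After execution: sum_val = 32
32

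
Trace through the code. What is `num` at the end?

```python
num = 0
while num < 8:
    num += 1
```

Let's trace through this code step by step.

Initialize: num = 0
Entering loop: while num < 8:

After execution: num = 8
8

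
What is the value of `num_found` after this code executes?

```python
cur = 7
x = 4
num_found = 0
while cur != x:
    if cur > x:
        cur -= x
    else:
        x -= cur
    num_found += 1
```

Let's trace through this code step by step.

Initialize: cur = 7
Initialize: x = 4
Initialize: num_found = 0
Entering loop: while cur != x:

After execution: num_found = 4
4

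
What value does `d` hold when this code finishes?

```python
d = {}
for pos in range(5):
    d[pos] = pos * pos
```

Let's trace through this code step by step.

Initialize: d = {}
Entering loop: for pos in range(5):

After execution: d = {0: 0, 1: 1, 2: 4, 3: 9, 4: 16}
{0: 0, 1: 1, 2: 4, 3: 9, 4: 16}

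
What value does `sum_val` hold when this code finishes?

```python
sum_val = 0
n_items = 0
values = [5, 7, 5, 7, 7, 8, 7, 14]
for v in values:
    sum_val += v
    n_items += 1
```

Let's trace through this code step by step.

Initialize: sum_val = 0
Initialize: n_items = 0
Initialize: values = [5, 7, 5, 7, 7, 8, 7, 14]
Entering loop: for v in values:

After execution: sum_val = 60
60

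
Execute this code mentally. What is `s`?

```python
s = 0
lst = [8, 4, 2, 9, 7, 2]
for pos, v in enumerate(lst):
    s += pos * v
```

Let's trace through this code step by step.

Initialize: s = 0
Initialize: lst = [8, 4, 2, 9, 7, 2]
Entering loop: for pos, v in enumerate(lst):

After execution: s = 73
73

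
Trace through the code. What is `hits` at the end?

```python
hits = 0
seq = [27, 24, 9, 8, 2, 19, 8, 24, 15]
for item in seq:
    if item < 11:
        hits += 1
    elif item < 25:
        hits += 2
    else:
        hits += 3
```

Let's trace through this code step by step.

Initialize: hits = 0
Initialize: seq = [27, 24, 9, 8, 2, 19, 8, 24, 15]
Entering loop: for item in seq:

After execution: hits = 15
15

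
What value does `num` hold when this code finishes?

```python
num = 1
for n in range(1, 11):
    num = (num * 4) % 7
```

Let's trace through this code step by step.

Initialize: num = 1
Entering loop: for n in range(1, 11):

After execution: num = 4
4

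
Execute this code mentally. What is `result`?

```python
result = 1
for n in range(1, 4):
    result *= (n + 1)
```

Let's trace through this code step by step.

Initialize: result = 1
Entering loop: for n in range(1, 4):

After execution: result = 24
24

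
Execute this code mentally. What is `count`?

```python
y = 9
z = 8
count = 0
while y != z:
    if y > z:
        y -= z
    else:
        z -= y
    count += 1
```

Let's trace through this code step by step.

Initialize: y = 9
Initialize: z = 8
Initialize: count = 0
Entering loop: while y != z:

After execution: count = 8
8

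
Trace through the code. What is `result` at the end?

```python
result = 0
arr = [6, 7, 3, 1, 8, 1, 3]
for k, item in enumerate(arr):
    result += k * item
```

Let's trace through this code step by step.

Initialize: result = 0
Initialize: arr = [6, 7, 3, 1, 8, 1, 3]
Entering loop: for k, item in enumerate(arr):

After execution: result = 71
71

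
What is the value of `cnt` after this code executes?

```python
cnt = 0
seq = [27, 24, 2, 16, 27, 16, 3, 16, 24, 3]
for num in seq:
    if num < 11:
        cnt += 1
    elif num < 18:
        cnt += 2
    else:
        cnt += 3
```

Let's trace through this code step by step.

Initialize: cnt = 0
Initialize: seq = [27, 24, 2, 16, 27, 16, 3, 16, 24, 3]
Entering loop: for num in seq:

After execution: cnt = 21
21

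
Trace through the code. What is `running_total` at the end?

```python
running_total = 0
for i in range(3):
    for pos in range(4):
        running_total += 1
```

Let's trace through this code step by step.

Initialize: running_total = 0
Entering loop: for i in range(3):

After execution: running_total = 12
12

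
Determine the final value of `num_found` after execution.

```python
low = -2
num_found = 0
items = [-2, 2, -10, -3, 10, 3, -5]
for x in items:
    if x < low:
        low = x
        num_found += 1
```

Let's trace through this code step by step.

Initialize: low = -2
Initialize: num_found = 0
Initialize: items = [-2, 2, -10, -3, 10, 3, -5]
Entering loop: for x in items:

After execution: num_found = 1
1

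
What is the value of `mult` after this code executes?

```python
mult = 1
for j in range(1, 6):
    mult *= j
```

Let's trace through this code step by step.

Initialize: mult = 1
Entering loop: for j in range(1, 6):

After execution: mult = 120
120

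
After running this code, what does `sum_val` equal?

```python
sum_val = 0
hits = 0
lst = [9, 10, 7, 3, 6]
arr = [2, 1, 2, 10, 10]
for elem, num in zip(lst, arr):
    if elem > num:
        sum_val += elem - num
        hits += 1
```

Let's trace through this code step by step.

Initialize: sum_val = 0
Initialize: hits = 0
Initialize: lst = [9, 10, 7, 3, 6]
Initialize: arr = [2, 1, 2, 10, 10]
Entering loop: for elem, num in zip(lst, arr):

After execution: sum_val = 21
21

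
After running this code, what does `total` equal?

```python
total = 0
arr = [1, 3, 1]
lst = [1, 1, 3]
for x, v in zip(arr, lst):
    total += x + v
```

Let's trace through this code step by step.

Initialize: total = 0
Initialize: arr = [1, 3, 1]
Initialize: lst = [1, 1, 3]
Entering loop: for x, v in zip(arr, lst):

After execution: total = 10
10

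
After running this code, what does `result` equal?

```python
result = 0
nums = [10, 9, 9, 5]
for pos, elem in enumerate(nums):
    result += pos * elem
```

Let's trace through this code step by step.

Initialize: result = 0
Initialize: nums = [10, 9, 9, 5]
Entering loop: for pos, elem in enumerate(nums):

After execution: result = 42
42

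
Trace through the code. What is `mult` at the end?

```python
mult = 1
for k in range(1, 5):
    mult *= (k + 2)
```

Let's trace through this code step by step.

Initialize: mult = 1
Entering loop: for k in range(1, 5):

After execution: mult = 360
360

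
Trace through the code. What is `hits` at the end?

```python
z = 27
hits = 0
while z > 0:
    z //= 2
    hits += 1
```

Let's trace through this code step by step.

Initialize: z = 27
Initialize: hits = 0
Entering loop: while z > 0:

After execution: hits = 5
5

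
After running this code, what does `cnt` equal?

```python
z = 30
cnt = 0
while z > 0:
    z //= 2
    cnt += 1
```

Let's trace through this code step by step.

Initialize: z = 30
Initialize: cnt = 0
Entering loop: while z > 0:

After execution: cnt = 5
5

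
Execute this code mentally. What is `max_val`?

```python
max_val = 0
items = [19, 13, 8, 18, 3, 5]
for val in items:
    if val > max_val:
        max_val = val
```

Let's trace through this code step by step.

Initialize: max_val = 0
Initialize: items = [19, 13, 8, 18, 3, 5]
Entering loop: for val in items:

After execution: max_val = 19
19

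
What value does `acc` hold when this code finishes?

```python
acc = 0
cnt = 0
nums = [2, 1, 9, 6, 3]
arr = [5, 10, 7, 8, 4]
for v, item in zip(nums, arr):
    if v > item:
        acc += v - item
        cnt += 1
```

Let's trace through this code step by step.

Initialize: acc = 0
Initialize: cnt = 0
Initialize: nums = [2, 1, 9, 6, 3]
Initialize: arr = [5, 10, 7, 8, 4]
Entering loop: for v, item in zip(nums, arr):

After execution: acc = 2
2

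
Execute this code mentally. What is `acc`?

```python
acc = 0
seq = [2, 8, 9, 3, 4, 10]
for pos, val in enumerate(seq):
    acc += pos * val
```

Let's trace through this code step by step.

Initialize: acc = 0
Initialize: seq = [2, 8, 9, 3, 4, 10]
Entering loop: for pos, val in enumerate(seq):

After execution: acc = 101
101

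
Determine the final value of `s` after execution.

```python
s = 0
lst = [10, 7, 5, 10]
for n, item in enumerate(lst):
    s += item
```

Let's trace through this code step by step.

Initialize: s = 0
Initialize: lst = [10, 7, 5, 10]
Entering loop: for n, item in enumerate(lst):

After execution: s = 32
32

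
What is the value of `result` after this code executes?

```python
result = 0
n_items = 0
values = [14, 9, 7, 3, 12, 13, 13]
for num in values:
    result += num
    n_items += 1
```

Let's trace through this code step by step.

Initialize: result = 0
Initialize: n_items = 0
Initialize: values = [14, 9, 7, 3, 12, 13, 13]
Entering loop: for num in values:

After execution: result = 71
71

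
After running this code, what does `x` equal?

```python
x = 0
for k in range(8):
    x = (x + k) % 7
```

Let's trace through this code step by step.

Initialize: x = 0
Entering loop: for k in range(8):

After execution: x = 0
0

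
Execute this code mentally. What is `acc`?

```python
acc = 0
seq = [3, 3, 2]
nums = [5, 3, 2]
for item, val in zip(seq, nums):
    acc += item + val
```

Let's trace through this code step by step.

Initialize: acc = 0
Initialize: seq = [3, 3, 2]
Initialize: nums = [5, 3, 2]
Entering loop: for item, val in zip(seq, nums):

After execution: acc = 18
18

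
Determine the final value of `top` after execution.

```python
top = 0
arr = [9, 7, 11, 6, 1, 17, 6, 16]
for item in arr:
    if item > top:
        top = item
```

Let's trace through this code step by step.

Initialize: top = 0
Initialize: arr = [9, 7, 11, 6, 1, 17, 6, 16]
Entering loop: for item in arr:

After execution: top = 17
17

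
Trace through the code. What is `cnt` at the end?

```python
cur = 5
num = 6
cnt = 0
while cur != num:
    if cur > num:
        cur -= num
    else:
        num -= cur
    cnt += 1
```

Let's trace through this code step by step.

Initialize: cur = 5
Initialize: num = 6
Initialize: cnt = 0
Entering loop: while cur != num:

After execution: cnt = 5
5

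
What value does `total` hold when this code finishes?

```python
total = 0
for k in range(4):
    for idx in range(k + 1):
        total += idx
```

Let's trace through this code step by step.

Initialize: total = 0
Entering loop: for k in range(4):

After execution: total = 10
10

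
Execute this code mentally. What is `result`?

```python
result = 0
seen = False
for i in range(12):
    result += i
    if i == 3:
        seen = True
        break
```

Let's trace through this code step by step.

Initialize: result = 0
Initialize: seen = False
Entering loop: for i in range(12):

After execution: result = 6
6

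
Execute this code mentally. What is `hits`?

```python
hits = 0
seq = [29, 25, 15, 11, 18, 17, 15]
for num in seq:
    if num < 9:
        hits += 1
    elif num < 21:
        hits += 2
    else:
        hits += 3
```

Let's trace through this code step by step.

Initialize: hits = 0
Initialize: seq = [29, 25, 15, 11, 18, 17, 15]
Entering loop: for num in seq:

After execution: hits = 16
16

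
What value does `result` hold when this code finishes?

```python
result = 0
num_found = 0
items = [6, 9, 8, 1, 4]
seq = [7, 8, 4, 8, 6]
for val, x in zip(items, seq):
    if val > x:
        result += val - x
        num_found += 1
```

Let's trace through this code step by step.

Initialize: result = 0
Initialize: num_found = 0
Initialize: items = [6, 9, 8, 1, 4]
Initialize: seq = [7, 8, 4, 8, 6]
Entering loop: for val, x in zip(items, seq):

After execution: result = 5
5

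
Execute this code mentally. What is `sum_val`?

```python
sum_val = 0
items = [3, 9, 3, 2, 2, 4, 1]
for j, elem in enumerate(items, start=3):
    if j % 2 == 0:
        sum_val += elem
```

Let's trace through this code step by step.

Initialize: sum_val = 0
Initialize: items = [3, 9, 3, 2, 2, 4, 1]
Entering loop: for j, elem in enumerate(items, start=3):

After execution: sum_val = 15
15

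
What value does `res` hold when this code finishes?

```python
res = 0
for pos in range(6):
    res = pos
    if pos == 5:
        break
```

Let's trace through this code step by step.

Initialize: res = 0
Entering loop: for pos in range(6):

After execution: res = 5
5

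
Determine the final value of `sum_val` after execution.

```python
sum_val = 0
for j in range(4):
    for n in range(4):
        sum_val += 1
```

Let's trace through this code step by step.

Initialize: sum_val = 0
Entering loop: for j in range(4):

After execution: sum_val = 16
16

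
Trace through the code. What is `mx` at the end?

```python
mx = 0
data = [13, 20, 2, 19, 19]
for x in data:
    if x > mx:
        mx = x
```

Let's trace through this code step by step.

Initialize: mx = 0
Initialize: data = [13, 20, 2, 19, 19]
Entering loop: for x in data:

After execution: mx = 20
20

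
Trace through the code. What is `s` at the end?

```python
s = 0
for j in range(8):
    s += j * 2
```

Let's trace through this code step by step.

Initialize: s = 0
Entering loop: for j in range(8):

After execution: s = 56
56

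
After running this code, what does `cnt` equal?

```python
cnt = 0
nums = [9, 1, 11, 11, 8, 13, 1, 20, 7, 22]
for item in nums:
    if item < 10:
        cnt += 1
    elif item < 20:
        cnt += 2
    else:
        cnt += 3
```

Let's trace through this code step by step.

Initialize: cnt = 0
Initialize: nums = [9, 1, 11, 11, 8, 13, 1, 20, 7, 22]
Entering loop: for item in nums:

After execution: cnt = 17
17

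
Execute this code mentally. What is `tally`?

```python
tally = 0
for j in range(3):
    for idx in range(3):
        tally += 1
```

Let's trace through this code step by step.

Initialize: tally = 0
Entering loop: for j in range(3):

After execution: tally = 9
9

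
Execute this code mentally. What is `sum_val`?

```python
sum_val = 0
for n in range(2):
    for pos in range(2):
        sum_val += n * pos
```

Let's trace through this code step by step.

Initialize: sum_val = 0
Entering loop: for n in range(2):

After execution: sum_val = 1
1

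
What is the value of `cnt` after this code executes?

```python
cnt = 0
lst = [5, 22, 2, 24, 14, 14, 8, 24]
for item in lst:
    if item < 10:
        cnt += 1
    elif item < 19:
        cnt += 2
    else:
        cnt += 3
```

Let's trace through this code step by step.

Initialize: cnt = 0
Initialize: lst = [5, 22, 2, 24, 14, 14, 8, 24]
Entering loop: for item in lst:

After execution: cnt = 16
16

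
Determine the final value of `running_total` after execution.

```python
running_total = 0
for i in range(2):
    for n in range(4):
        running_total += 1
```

Let's trace through this code step by step.

Initialize: running_total = 0
Entering loop: for i in range(2):

After execution: running_total = 8
8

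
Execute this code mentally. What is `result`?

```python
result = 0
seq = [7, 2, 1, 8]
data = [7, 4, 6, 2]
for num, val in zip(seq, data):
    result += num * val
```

Let's trace through this code step by step.

Initialize: result = 0
Initialize: seq = [7, 2, 1, 8]
Initialize: data = [7, 4, 6, 2]
Entering loop: for num, val in zip(seq, data):

After execution: result = 79
79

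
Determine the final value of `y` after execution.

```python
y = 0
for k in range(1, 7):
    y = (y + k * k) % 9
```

Let's trace through this code step by step.

Initialize: y = 0
Entering loop: for k in range(1, 7):

After execution: y = 1
1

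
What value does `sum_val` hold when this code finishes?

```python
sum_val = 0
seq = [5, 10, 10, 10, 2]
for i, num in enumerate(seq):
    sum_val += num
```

Let's trace through this code step by step.

Initialize: sum_val = 0
Initialize: seq = [5, 10, 10, 10, 2]
Entering loop: for i, num in enumerate(seq):

After execution: sum_val = 37
37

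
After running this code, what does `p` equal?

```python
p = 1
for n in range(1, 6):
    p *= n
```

Let's trace through this code step by step.

Initialize: p = 1
Entering loop: for n in range(1, 6):

After execution: p = 120
120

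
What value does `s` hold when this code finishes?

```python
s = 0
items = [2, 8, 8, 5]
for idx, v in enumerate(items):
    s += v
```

Let's trace through this code step by step.

Initialize: s = 0
Initialize: items = [2, 8, 8, 5]
Entering loop: for idx, v in enumerate(items):

After execution: s = 23
23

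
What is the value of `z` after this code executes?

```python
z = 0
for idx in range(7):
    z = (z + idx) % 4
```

Let's trace through this code step by step.

Initialize: z = 0
Entering loop: for idx in range(7):

After execution: z = 1
1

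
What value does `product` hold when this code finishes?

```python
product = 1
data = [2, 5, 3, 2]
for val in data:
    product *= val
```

Let's trace through this code step by step.

Initialize: product = 1
Initialize: data = [2, 5, 3, 2]
Entering loop: for val in data:

After execution: product = 60
60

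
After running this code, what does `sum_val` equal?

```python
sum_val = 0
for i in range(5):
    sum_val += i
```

Let's trace through this code step by step.

Initialize: sum_val = 0
Entering loop: for i in range(5):

After execution: sum_val = 10
10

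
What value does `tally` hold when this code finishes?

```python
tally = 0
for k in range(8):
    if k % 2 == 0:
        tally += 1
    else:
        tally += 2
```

Let's trace through this code step by step.

Initialize: tally = 0
Entering loop: for k in range(8):

After execution: tally = 12
12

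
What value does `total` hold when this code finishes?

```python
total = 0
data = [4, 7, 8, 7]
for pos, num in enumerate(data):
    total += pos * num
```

Let's trace through this code step by step.

Initialize: total = 0
Initialize: data = [4, 7, 8, 7]
Entering loop: for pos, num in enumerate(data):

After execution: total = 44
44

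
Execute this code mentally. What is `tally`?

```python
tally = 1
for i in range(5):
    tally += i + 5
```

Let's trace through this code step by step.

Initialize: tally = 1
Entering loop: for i in range(5):

After execution: tally = 36
36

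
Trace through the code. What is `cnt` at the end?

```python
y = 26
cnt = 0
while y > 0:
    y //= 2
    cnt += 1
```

Let's trace through this code step by step.

Initialize: y = 26
Initialize: cnt = 0
Entering loop: while y > 0:

After execution: cnt = 5
5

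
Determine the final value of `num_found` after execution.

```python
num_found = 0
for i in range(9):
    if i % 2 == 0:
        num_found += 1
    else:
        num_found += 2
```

Let's trace through this code step by step.

Initialize: num_found = 0
Entering loop: for i in range(9):

After execution: num_found = 13
13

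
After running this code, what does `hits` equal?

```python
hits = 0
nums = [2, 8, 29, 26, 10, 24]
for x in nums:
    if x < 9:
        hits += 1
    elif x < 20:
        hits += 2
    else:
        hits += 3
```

Let's trace through this code step by step.

Initialize: hits = 0
Initialize: nums = [2, 8, 29, 26, 10, 24]
Entering loop: for x in nums:

After execution: hits = 13
13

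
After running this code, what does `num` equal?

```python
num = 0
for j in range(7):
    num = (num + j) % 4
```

Let's trace through this code step by step.

Initialize: num = 0
Entering loop: for j in range(7):

After execution: num = 1
1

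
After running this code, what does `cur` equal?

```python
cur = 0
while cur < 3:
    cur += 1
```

Let's trace through this code step by step.

Initialize: cur = 0
Entering loop: while cur < 3:

After execution: cur = 3
3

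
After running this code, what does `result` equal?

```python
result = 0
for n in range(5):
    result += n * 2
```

Let's trace through this code step by step.

Initialize: result = 0
Entering loop: for n in range(5):

After execution: result = 20
20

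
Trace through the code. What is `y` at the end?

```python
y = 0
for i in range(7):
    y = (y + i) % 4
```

Let's trace through this code step by step.

Initialize: y = 0
Entering loop: for i in range(7):

After execution: y = 1
1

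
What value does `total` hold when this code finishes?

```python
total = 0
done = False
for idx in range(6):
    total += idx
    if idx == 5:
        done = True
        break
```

Let's trace through this code step by step.

Initialize: total = 0
Initialize: done = False
Entering loop: for idx in range(6):

After execution: total = 15
15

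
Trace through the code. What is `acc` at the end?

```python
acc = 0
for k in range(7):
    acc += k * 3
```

Let's trace through this code step by step.

Initialize: acc = 0
Entering loop: for k in range(7):

After execution: acc = 63
63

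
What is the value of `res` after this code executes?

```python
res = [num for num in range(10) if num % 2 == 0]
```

Let's trace through this code step by step.

Initialize: res = [num for num in range(10) if num % 2 == 0]

After execution: res = [0, 2, 4, 6, 8]
[0, 2, 4, 6, 8]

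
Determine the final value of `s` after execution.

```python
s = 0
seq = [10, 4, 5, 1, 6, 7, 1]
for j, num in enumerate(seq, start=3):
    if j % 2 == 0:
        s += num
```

Let's trace through this code step by step.

Initialize: s = 0
Initialize: seq = [10, 4, 5, 1, 6, 7, 1]
Entering loop: for j, num in enumerate(seq, start=3):

After execution: s = 12
12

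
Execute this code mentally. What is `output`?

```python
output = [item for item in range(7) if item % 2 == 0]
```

Let's trace through this code step by step.

Initialize: output = [item for item in range(7) if item % 2 == 0]

After execution: output = [0, 2, 4, 6]
[0, 2, 4, 6]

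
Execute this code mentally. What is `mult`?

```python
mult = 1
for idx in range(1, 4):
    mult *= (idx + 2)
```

Let's trace through this code step by step.

Initialize: mult = 1
Entering loop: for idx in range(1, 4):

After execution: mult = 60
60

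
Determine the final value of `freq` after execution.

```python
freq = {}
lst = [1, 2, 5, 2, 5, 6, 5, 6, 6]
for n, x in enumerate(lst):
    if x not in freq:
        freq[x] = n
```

Let's trace through this code step by step.

Initialize: freq = {}
Initialize: lst = [1, 2, 5, 2, 5, 6, 5, 6, 6]
Entering loop: for n, x in enumerate(lst):

After execution: freq = {1: 0, 2: 1, 5: 2, 6: 5}
{1: 0, 2: 1, 5: 2, 6: 5}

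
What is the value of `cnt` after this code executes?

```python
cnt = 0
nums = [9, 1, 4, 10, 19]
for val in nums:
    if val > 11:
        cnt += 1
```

Let's trace through this code step by step.

Initialize: cnt = 0
Initialize: nums = [9, 1, 4, 10, 19]
Entering loop: for val in nums:

After execution: cnt = 1
1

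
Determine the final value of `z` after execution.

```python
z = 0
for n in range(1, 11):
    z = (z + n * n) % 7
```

Let's trace through this code step by step.

Initialize: z = 0
Entering loop: for n in range(1, 11):

After execution: z = 0
0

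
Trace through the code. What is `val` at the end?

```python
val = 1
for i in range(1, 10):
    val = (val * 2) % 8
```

Let's trace through this code step by step.

Initialize: val = 1
Entering loop: for i in range(1, 10):

After execution: val = 0
0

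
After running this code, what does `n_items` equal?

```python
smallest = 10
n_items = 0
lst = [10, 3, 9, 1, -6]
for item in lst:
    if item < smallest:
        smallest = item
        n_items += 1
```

Let's trace through this code step by step.

Initialize: smallest = 10
Initialize: n_items = 0
Initialize: lst = [10, 3, 9, 1, -6]
Entering loop: for item in lst:

After execution: n_items = 3
3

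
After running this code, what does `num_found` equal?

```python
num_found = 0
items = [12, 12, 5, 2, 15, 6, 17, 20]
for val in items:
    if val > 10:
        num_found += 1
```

Let's trace through this code step by step.

Initialize: num_found = 0
Initialize: items = [12, 12, 5, 2, 15, 6, 17, 20]
Entering loop: for val in items:

After execution: num_found = 5
5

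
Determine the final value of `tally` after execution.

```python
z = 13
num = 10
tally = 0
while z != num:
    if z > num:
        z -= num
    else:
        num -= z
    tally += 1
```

Let's trace through this code step by step.

Initialize: z = 13
Initialize: num = 10
Initialize: tally = 0
Entering loop: while z != num:

After execution: tally = 6
6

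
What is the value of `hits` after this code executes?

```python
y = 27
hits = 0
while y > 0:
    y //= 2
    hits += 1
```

Let's trace through this code step by step.

Initialize: y = 27
Initialize: hits = 0
Entering loop: while y > 0:

After execution: hits = 5
5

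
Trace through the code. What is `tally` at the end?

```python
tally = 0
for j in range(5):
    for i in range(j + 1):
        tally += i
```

Let's trace through this code step by step.

Initialize: tally = 0
Entering loop: for j in range(5):

After execution: tally = 20
20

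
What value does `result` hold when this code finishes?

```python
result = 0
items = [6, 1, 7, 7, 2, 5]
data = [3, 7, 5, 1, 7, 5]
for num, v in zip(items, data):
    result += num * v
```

Let's trace through this code step by step.

Initialize: result = 0
Initialize: items = [6, 1, 7, 7, 2, 5]
Initialize: data = [3, 7, 5, 1, 7, 5]
Entering loop: for num, v in zip(items, data):

After execution: result = 106
106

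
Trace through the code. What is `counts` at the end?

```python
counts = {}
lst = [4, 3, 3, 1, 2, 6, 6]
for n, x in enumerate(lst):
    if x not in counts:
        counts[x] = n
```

Let's trace through this code step by step.

Initialize: counts = {}
Initialize: lst = [4, 3, 3, 1, 2, 6, 6]
Entering loop: for n, x in enumerate(lst):

After execution: counts = {4: 0, 3: 1, 1: 3, 2: 4, 6: 5}
{4: 0, 3: 1, 1: 3, 2: 4, 6: 5}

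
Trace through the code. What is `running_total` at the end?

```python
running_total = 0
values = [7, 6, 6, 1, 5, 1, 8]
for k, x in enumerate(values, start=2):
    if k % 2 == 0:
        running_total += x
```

Let's trace through this code step by step.

Initialize: running_total = 0
Initialize: values = [7, 6, 6, 1, 5, 1, 8]
Entering loop: for k, x in enumerate(values, start=2):

After execution: running_total = 26
26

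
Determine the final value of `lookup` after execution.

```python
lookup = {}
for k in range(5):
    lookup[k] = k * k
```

Let's trace through this code step by step.

Initialize: lookup = {}
Entering loop: for k in range(5):

After execution: lookup = {0: 0, 1: 1, 2: 4, 3: 9, 4: 16}
{0: 0, 1: 1, 2: 4, 3: 9, 4: 16}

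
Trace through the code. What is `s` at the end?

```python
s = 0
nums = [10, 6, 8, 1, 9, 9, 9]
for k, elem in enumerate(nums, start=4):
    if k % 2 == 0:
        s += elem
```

Let's trace through this code step by step.

Initialize: s = 0
Initialize: nums = [10, 6, 8, 1, 9, 9, 9]
Entering loop: for k, elem in enumerate(nums, start=4):

After execution: s = 36
36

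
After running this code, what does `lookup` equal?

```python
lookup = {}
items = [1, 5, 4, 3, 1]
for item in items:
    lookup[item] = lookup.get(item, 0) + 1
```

Let's trace through this code step by step.

Initialize: lookup = {}
Initialize: items = [1, 5, 4, 3, 1]
Entering loop: for item in items:

After execution: lookup = {1: 2, 5: 1, 4: 1, 3: 1}
{1: 2, 5: 1, 4: 1, 3: 1}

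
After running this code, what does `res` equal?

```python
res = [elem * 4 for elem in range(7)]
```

Let's trace through this code step by step.

Initialize: res = [elem * 4 for elem in range(7)]

After execution: res = [0, 4, 8, 12, 16, 20, 24]
[0, 4, 8, 12, 16, 20, 24]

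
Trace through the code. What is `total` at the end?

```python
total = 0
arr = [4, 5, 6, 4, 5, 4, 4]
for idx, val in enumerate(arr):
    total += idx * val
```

Let's trace through this code step by step.

Initialize: total = 0
Initialize: arr = [4, 5, 6, 4, 5, 4, 4]
Entering loop: for idx, val in enumerate(arr):

After execution: total = 93
93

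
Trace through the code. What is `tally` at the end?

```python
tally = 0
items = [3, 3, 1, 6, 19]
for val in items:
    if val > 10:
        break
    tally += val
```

Let's trace through this code step by step.

Initialize: tally = 0
Initialize: items = [3, 3, 1, 6, 19]
Entering loop: for val in items:

After execution: tally = 13
13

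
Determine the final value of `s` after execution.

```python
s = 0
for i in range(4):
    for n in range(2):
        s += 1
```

Let's trace through this code step by step.

Initialize: s = 0
Entering loop: for i in range(4):

After execution: s = 8
8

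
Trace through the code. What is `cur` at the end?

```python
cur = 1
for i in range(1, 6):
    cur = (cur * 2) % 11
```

Let's trace through this code step by step.

Initialize: cur = 1
Entering loop: for i in range(1, 6):

After execution: cur = 10
10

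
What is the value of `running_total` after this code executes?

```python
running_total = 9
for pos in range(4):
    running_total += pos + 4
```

Let's trace through this code step by step.

Initialize: running_total = 9
Entering loop: for pos in range(4):

After execution: running_total = 31
31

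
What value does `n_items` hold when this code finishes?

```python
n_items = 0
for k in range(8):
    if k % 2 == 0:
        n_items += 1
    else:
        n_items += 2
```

Let's trace through this code step by step.

Initialize: n_items = 0
Entering loop: for k in range(8):

After execution: n_items = 12
12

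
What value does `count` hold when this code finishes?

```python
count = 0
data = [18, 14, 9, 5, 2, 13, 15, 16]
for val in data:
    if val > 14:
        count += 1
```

Let's trace through this code step by step.

Initialize: count = 0
Initialize: data = [18, 14, 9, 5, 2, 13, 15, 16]
Entering loop: for val in data:

After execution: count = 3
3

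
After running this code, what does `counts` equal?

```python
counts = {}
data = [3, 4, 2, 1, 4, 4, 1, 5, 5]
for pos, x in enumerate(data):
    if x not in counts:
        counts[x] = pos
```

Let's trace through this code step by step.

Initialize: counts = {}
Initialize: data = [3, 4, 2, 1, 4, 4, 1, 5, 5]
Entering loop: for pos, x in enumerate(data):

After execution: counts = {3: 0, 4: 1, 2: 2, 1: 3, 5: 7}
{3: 0, 4: 1, 2: 2, 1: 3, 5: 7}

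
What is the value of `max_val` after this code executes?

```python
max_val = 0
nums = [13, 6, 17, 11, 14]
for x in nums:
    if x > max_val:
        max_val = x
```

Let's trace through this code step by step.

Initialize: max_val = 0
Initialize: nums = [13, 6, 17, 11, 14]
Entering loop: for x in nums:

After execution: max_val = 17
17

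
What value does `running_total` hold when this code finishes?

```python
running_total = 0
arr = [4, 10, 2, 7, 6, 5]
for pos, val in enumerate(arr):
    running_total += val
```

Let's trace through this code step by step.

Initialize: running_total = 0
Initialize: arr = [4, 10, 2, 7, 6, 5]
Entering loop: for pos, val in enumerate(arr):

After execution: running_total = 34
34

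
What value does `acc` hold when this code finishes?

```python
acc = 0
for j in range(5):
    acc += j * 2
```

Let's trace through this code step by step.

Initialize: acc = 0
Entering loop: for j in range(5):

After execution: acc = 20
20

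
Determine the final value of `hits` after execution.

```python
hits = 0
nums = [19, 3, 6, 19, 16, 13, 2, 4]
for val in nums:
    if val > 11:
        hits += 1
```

Let's trace through this code step by step.

Initialize: hits = 0
Initialize: nums = [19, 3, 6, 19, 16, 13, 2, 4]
Entering loop: for val in nums:

After execution: hits = 4
4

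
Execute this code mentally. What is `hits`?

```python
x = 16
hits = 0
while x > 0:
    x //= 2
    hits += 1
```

Let's trace through this code step by step.

Initialize: x = 16
Initialize: hits = 0
Entering loop: while x > 0:

After execution: hits = 5
5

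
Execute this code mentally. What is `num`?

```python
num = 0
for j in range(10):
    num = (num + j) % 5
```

Let's trace through this code step by step.

Initialize: num = 0
Entering loop: for j in range(10):

After execution: num = 0
0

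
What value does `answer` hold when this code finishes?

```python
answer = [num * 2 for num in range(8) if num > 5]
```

Let's trace through this code step by step.

Initialize: answer = [num * 2 for num in range(8) if num > 5]

After execution: answer = [12, 14]
[12, 14]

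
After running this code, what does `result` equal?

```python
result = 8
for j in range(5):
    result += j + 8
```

Let's trace through this code step by step.

Initialize: result = 8
Entering loop: for j in range(5):

After execution: result = 58
58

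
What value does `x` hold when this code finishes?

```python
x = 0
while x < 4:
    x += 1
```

Let's trace through this code step by step.

Initialize: x = 0
Entering loop: while x < 4:

After execution: x = 4
4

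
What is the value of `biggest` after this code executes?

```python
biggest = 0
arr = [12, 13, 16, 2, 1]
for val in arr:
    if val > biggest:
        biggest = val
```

Let's trace through this code step by step.

Initialize: biggest = 0
Initialize: arr = [12, 13, 16, 2, 1]
Entering loop: for val in arr:

After execution: biggest = 16
16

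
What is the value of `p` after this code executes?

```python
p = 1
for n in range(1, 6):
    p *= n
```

Let's trace through this code step by step.

Initialize: p = 1
Entering loop: for n in range(1, 6):

After execution: p = 120
120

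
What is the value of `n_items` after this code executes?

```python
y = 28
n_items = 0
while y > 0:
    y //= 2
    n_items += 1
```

Let's trace through this code step by step.

Initialize: y = 28
Initialize: n_items = 0
Entering loop: while y > 0:

After execution: n_items = 5
5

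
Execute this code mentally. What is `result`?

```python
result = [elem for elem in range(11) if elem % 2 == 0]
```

Let's trace through this code step by step.

Initialize: result = [elem for elem in range(11) if elem % 2 == 0]

After execution: result = [0, 2, 4, 6, 8, 10]
[0, 2, 4, 6, 8, 10]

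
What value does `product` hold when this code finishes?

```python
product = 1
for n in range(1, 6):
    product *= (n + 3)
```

Let's trace through this code step by step.

Initialize: product = 1
Entering loop: for n in range(1, 6):

After execution: product = 6720
6720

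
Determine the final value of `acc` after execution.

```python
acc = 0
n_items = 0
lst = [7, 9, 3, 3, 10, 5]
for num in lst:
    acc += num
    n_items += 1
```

Let's trace through this code step by step.

Initialize: acc = 0
Initialize: n_items = 0
Initialize: lst = [7, 9, 3, 3, 10, 5]
Entering loop: for num in lst:

After execution: acc = 37
37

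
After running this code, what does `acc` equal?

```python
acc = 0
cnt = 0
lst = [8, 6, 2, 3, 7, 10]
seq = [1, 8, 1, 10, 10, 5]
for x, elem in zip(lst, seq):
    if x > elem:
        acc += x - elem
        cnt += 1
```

Let's trace through this code step by step.

Initialize: acc = 0
Initialize: cnt = 0
Initialize: lst = [8, 6, 2, 3, 7, 10]
Initialize: seq = [1, 8, 1, 10, 10, 5]
Entering loop: for x, elem in zip(lst, seq):

After execution: acc = 13
13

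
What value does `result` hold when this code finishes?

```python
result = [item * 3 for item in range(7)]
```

Let's trace through this code step by step.

Initialize: result = [item * 3 for item in range(7)]

After execution: result = [0, 3, 6, 9, 12, 15, 18]
[0, 3, 6, 9, 12, 15, 18]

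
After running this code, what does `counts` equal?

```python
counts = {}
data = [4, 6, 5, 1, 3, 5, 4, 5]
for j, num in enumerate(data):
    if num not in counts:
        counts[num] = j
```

Let's trace through this code step by step.

Initialize: counts = {}
Initialize: data = [4, 6, 5, 1, 3, 5, 4, 5]
Entering loop: for j, num in enumerate(data):

After execution: counts = {4: 0, 6: 1, 5: 2, 1: 3, 3: 4}
{4: 0, 6: 1, 5: 2, 1: 3, 3: 4}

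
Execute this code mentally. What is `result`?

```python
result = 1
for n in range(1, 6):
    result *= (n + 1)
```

Let's trace through this code step by step.

Initialize: result = 1
Entering loop: for n in range(1, 6):

After execution: result = 720
720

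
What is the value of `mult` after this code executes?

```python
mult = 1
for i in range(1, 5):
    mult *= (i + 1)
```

Let's trace through this code step by step.

Initialize: mult = 1
Entering loop: for i in range(1, 5):

After execution: mult = 120
120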